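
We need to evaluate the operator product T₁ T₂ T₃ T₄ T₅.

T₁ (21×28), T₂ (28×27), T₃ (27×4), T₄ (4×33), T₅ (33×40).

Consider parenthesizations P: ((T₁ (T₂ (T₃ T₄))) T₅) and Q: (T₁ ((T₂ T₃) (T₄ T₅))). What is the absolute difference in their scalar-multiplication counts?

39332

Order P = ((T₁ (T₂ (T₃ T₄))) T₅): (T₃ T₄): 27×4 by 4×33 → 27×33, cost 27·4·33 = 3564; (T₂ (T₃ T₄)): 28×27 by 27×33 → 28×33, cost 28·27·33 = 24948; cumulative 28512; (T₁ (T₂ (T₃ T₄))): 21×28 by 28×33 → 21×33, cost 21·28·33 = 19404; cumulative 47916; ((T₁ (T₂ (T₃ T₄))) T₅): 21×33 by 33×40 → 21×40, cost 21·33·40 = 27720; cumulative 75636. Total 75636.
Order Q = (T₁ ((T₂ T₃) (T₄ T₅))): (T₂ T₃): 28×27 by 27×4 → 28×4, cost 28·27·4 = 3024; (T₄ T₅): 4×33 by 33×40 → 4×40, cost 4·33·40 = 5280; ((T₂ T₃) (T₄ T₅)): 28×4 by 4×40 → 28×40, cost 28·4·40 = 4480; cumulative 12784; (T₁ ((T₂ T₃) (T₄ T₅))): 21×28 by 28×40 → 21×40, cost 21·28·40 = 23520; cumulative 36304. Total 36304.
Difference: |75636 − 36304| = 39332.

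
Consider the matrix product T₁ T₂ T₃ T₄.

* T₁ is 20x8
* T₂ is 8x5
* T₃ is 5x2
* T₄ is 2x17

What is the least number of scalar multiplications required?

1080

Adjacent pairs: T₁T₂ = 20·8·5 = 800; T₂T₃ = 8·5·2 = 80; T₃T₄ = 5·2·17 = 170.
Length 3: T₁..T₃: k=1: 0+80+20·8·2=400; k=2: 800+0+20·5·2=1000 → min 400 | T₂..T₄: k=2: 0+170+8·5·17=850; k=3: 80+0+8·2·17=352 → min 352.
Length 4: T₁..T₄: k=1: 0+352+20·8·17=3072; k=2: 800+170+20·5·17=2670; k=3: 400+0+20·2·17=1080 → min 1080.
Optimal order: ((T₁ (T₂ T₃)) T₄) with cost 1080.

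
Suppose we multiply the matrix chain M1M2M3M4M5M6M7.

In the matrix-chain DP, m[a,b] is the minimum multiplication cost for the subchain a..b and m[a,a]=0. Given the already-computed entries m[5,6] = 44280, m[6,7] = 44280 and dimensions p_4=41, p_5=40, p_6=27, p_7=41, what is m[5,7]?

89667

m[5,7] = min over k∈[5,6] of m[5,k]+m[k+1,7]+p_{4}·p_k·p_{7}.
k=5: 0 + 44280 + 41·40·41 = 111520; k=6: 44280 + 0 + 41·27·41 = 89667.
Minimum: 89667 at k=6.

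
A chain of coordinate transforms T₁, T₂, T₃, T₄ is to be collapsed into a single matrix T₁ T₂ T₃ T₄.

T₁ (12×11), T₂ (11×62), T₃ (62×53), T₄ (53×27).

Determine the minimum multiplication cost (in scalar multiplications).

55451

Adjacent pairs: T₁T₂ = 12·11·62 = 8184; T₂T₃ = 11·62·53 = 36146; T₃T₄ = 62·53·27 = 88722.
Length 3: T₁..T₃: k=1: 0+36146+12·11·53=43142; k=2: 8184+0+12·62·53=47616 → min 43142 | T₂..T₄: k=2: 0+88722+11·62·27=107136; k=3: 36146+0+11·53·27=51887 → min 51887.
Length 4: T₁..T₄: k=1: 0+51887+12·11·27=55451; k=2: 8184+88722+12·62·27=116994; k=3: 43142+0+12·53·27=60314 → min 55451.
Optimal order: (T₁ ((T₂ T₃) T₄)) with cost 55451.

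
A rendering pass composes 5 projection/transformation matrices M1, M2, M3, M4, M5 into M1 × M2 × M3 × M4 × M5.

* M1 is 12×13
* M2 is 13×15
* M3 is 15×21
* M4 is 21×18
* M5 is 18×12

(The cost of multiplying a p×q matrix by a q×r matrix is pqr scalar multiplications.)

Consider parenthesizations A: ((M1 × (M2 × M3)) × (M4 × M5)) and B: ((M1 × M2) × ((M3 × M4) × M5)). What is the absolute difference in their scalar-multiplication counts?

Order A = ((M1 × (M2 × M3)) × (M4 × M5)): (M2 × M3): 13×15 by 15×21 → 13×21, cost 13·15·21 = 4095; (M1 × (M2 × M3)): 12×13 by 13×21 → 12×21, cost 12·13·21 = 3276; cumulative 7371; (M4 × M5): 21×18 by 18×12 → 21×12, cost 21·18·12 = 4536; ((M1 × (M2 × M3)) × (M4 × M5)): 12×21 by 21×12 → 12×12, cost 12·21·12 = 3024; cumulative 14931. Total 14931.
Order B = ((M1 × M2) × ((M3 × M4) × M5)): (M1 × M2): 12×13 by 13×15 → 12×15, cost 12·13·15 = 2340; (M3 × M4): 15×21 by 21×18 → 15×18, cost 15·21·18 = 5670; ((M3 × M4) × M5): 15×18 by 18×12 → 15×12, cost 15·18·12 = 3240; cumulative 8910; ((M1 × M2) × ((M3 × M4) × M5)): 12×15 by 15×12 → 12×12, cost 12·15·12 = 2160; cumulative 13410. Total 13410.
Difference: |14931 − 13410| = 1521.

1521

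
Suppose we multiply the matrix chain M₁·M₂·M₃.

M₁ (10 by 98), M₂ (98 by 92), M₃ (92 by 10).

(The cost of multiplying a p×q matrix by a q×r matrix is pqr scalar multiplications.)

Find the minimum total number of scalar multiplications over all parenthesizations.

99360

Order (M₁·(M₂·M₃)): (M₂·M₃): 98×92 by 92×10 → 98×10, cost 98·92·10 = 90160; (M₁·(M₂·M₃)): 10×98 by 98×10 → 10×10, cost 10·98·10 = 9800; cumulative 99960. Total 99960.
Order ((M₁·M₂)·M₃): (M₁·M₂): 10×98 by 98×92 → 10×92, cost 10·98·92 = 90160; ((M₁·M₂)·M₃): 10×92 by 92×10 → 10×10, cost 10·92·10 = 9200; cumulative 99360. Total 99360.
Minimum: 99360.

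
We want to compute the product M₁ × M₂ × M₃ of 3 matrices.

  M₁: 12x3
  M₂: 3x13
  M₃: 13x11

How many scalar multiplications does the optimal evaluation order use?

825

Order (M₁ × (M₂ × M₃)): (M₂ × M₃): 3×13 by 13×11 → 3×11, cost 3·13·11 = 429; (M₁ × (M₂ × M₃)): 12×3 by 3×11 → 12×11, cost 12·3·11 = 396; cumulative 825. Total 825.
Order ((M₁ × M₂) × M₃): (M₁ × M₂): 12×3 by 3×13 → 12×13, cost 12·3·13 = 468; ((M₁ × M₂) × M₃): 12×13 by 13×11 → 12×11, cost 12·13·11 = 1716; cumulative 2184. Total 2184.
Minimum: 825.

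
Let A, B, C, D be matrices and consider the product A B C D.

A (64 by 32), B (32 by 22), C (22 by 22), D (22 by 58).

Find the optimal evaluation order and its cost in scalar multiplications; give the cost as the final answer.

Adjacent pairs: AB = 64·32·22 = 45056; BC = 32·22·22 = 15488; CD = 22·22·58 = 28072.
Length 3: A..C: k=1: 0+15488+64·32·22=60544; k=2: 45056+0+64·22·22=76032 → min 60544 | B..D: k=2: 0+28072+32·22·58=68904; k=3: 15488+0+32·22·58=56320 → min 56320.
Length 4: A..D: k=1: 0+56320+64·32·58=175104; k=2: 45056+28072+64·22·58=154792; k=3: 60544+0+64·22·58=142208 → min 142208.
Optimal parenthesization: ((A (B C)) D) with cost 142208.

142208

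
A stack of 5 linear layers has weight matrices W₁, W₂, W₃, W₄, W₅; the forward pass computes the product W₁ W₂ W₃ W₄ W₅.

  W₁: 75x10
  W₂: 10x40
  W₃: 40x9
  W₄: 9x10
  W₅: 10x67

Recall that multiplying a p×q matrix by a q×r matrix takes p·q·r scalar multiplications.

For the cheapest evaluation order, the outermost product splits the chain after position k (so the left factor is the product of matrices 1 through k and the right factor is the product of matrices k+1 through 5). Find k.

Adjacent pairs: W₁W₂ = 75·10·40 = 30000; W₂W₃ = 10·40·9 = 3600; W₃W₄ = 40·9·10 = 3600; W₄W₅ = 9·10·67 = 6030.
Length 3: W₁..W₃: k=1: 0+3600+75·10·9=10350; k=2: 30000+0+75·40·9=57000 → min 10350 | W₂..W₄: k=2: 0+3600+10·40·10=7600; k=3: 3600+0+10·9·10=4500 → min 4500 | W₃..W₅: k=3: 0+6030+40·9·67=30150; k=4: 3600+0+40·10·67=30400 → min 30150.
Length 4: W₁..W₄: k=1: 0+4500+75·10·10=12000; k=2: 30000+3600+75·40·10=63600; k=3: 10350+0+75·9·10=17100 → min 12000 | W₂..W₅: k=2: 0+30150+10·40·67=56950; k=3: 3600+6030+10·9·67=15660; k=4: 4500+0+10·10·67=11200 → min 11200.
Top-level splits: k=1: (W₁..W₁)·(W₂..W₅) → 0+11200+75·10·67 = 61450; k=2: (W₁..W₂)·(W₃..W₅) → 30000+30150+75·40·67 = 261150; k=3: (W₁..W₃)·(W₄..W₅) → 10350+6030+75·9·67 = 61605; k=4: (W₁..W₄)·(W₅..W₅) → 12000+0+75·10·67 = 62250.
Best split is after W₁, i.e. k = 1.

1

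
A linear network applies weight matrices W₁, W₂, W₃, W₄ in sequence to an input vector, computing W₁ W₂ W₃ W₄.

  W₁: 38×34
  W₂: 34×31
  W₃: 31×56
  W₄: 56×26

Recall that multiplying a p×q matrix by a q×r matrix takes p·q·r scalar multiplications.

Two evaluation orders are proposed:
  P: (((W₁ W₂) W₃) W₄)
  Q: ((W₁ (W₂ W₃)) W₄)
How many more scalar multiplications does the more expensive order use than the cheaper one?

25356

Order P = (((W₁ W₂) W₃) W₄): (W₁ W₂): 38×34 by 34×31 → 38×31, cost 38·34·31 = 40052; ((W₁ W₂) W₃): 38×31 by 31×56 → 38×56, cost 38·31·56 = 65968; cumulative 106020; (((W₁ W₂) W₃) W₄): 38×56 by 56×26 → 38×26, cost 38·56·26 = 55328; cumulative 161348. Total 161348.
Order Q = ((W₁ (W₂ W₃)) W₄): (W₂ W₃): 34×31 by 31×56 → 34×56, cost 34·31·56 = 59024; (W₁ (W₂ W₃)): 38×34 by 34×56 → 38×56, cost 38·34·56 = 72352; cumulative 131376; ((W₁ (W₂ W₃)) W₄): 38×56 by 56×26 → 38×26, cost 38·56·26 = 55328; cumulative 186704. Total 186704.
Difference: |161348 − 186704| = 25356.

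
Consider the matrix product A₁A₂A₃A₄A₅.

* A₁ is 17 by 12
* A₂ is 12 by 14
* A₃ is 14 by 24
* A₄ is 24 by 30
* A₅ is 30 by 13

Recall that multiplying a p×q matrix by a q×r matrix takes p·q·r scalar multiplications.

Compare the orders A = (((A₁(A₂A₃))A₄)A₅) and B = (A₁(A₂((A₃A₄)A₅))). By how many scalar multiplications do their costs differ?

Order A = (((A₁(A₂A₃))A₄)A₅): (A₂A₃): 12×14 by 14×24 → 12×24, cost 12·14·24 = 4032; (A₁(A₂A₃)): 17×12 by 12×24 → 17×24, cost 17·12·24 = 4896; cumulative 8928; ((A₁(A₂A₃))A₄): 17×24 by 24×30 → 17×30, cost 17·24·30 = 12240; cumulative 21168; (((A₁(A₂A₃))A₄)A₅): 17×30 by 30×13 → 17×13, cost 17·30·13 = 6630; cumulative 27798. Total 27798.
Order B = (A₁(A₂((A₃A₄)A₅))): (A₃A₄): 14×24 by 24×30 → 14×30, cost 14·24·30 = 10080; ((A₃A₄)A₅): 14×30 by 30×13 → 14×13, cost 14·30·13 = 5460; cumulative 15540; (A₂((A₃A₄)A₅)): 12×14 by 14×13 → 12×13, cost 12·14·13 = 2184; cumulative 17724; (A₁(A₂((A₃A₄)A₅))): 17×12 by 12×13 → 17×13, cost 17·12·13 = 2652; cumulative 20376. Total 20376.
Difference: |27798 − 20376| = 7422.

7422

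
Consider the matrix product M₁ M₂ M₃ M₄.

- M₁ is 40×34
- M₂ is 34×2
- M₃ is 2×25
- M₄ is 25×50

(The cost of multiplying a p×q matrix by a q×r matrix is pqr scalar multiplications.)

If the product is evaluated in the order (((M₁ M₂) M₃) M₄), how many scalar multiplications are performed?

(M₁ M₂): 40×34 by 34×2 → 40×2, cost 40·34·2 = 2720
((M₁ M₂) M₃): 40×2 by 2×25 → 40×25, cost 40·2·25 = 2000; cumulative 4720
(((M₁ M₂) M₃) M₄): 40×25 by 25×50 → 40×50, cost 40·25·50 = 50000; cumulative 54720
Total: 54720 scalar multiplications.

54720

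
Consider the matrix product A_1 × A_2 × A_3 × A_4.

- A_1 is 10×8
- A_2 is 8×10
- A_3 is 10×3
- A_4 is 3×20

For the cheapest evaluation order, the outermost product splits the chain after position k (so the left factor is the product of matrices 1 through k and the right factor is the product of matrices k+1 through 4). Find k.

Adjacent pairs: A_1A_2 = 10·8·10 = 800; A_2A_3 = 8·10·3 = 240; A_3A_4 = 10·3·20 = 600.
Length 3: A_1..A_3: k=1: 0+240+10·8·3=480; k=2: 800+0+10·10·3=1100 → min 480 | A_2..A_4: k=2: 0+600+8·10·20=2200; k=3: 240+0+8·3·20=720 → min 720.
Top-level splits: k=1: (A_1..A_1)·(A_2..A_4) → 0+720+10·8·20 = 2320; k=2: (A_1..A_2)·(A_3..A_4) → 800+600+10·10·20 = 3400; k=3: (A_1..A_3)·(A_4..A_4) → 480+0+10·3·20 = 1080.
Best split is after A_3, i.e. k = 3.

3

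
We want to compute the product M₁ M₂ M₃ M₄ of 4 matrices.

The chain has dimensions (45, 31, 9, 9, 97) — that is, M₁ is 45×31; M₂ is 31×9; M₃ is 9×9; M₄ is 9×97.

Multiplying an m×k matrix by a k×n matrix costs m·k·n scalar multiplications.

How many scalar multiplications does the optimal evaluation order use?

54351

Adjacent pairs: M₁M₂ = 45·31·9 = 12555; M₂M₃ = 31·9·9 = 2511; M₃M₄ = 9·9·97 = 7857.
Length 3: M₁..M₃: k=1: 0+2511+45·31·9=15066; k=2: 12555+0+45·9·9=16200 → min 15066 | M₂..M₄: k=2: 0+7857+31·9·97=34920; k=3: 2511+0+31·9·97=29574 → min 29574.
Length 4: M₁..M₄: k=1: 0+29574+45·31·97=164889; k=2: 12555+7857+45·9·97=59697; k=3: 15066+0+45·9·97=54351 → min 54351.
Optimal order: ((M₁ (M₂ M₃)) M₄) with cost 54351.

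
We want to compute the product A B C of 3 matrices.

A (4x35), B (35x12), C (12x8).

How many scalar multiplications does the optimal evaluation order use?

Order (A (B C)): (B C): 35×12 by 12×8 → 35×8, cost 35·12·8 = 3360; (A (B C)): 4×35 by 35×8 → 4×8, cost 4·35·8 = 1120; cumulative 4480. Total 4480.
Order ((A B) C): (A B): 4×35 by 35×12 → 4×12, cost 4·35·12 = 1680; ((A B) C): 4×12 by 12×8 → 4×8, cost 4·12·8 = 384; cumulative 2064. Total 2064.
Minimum: 2064.

2064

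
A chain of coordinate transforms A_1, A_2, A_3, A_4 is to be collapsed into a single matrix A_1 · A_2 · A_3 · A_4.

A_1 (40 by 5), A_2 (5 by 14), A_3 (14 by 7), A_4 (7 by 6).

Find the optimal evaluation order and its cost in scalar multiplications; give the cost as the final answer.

1900

Adjacent pairs: A_1A_2 = 40·5·14 = 2800; A_2A_3 = 5·14·7 = 490; A_3A_4 = 14·7·6 = 588.
Length 3: A_1..A_3: k=1: 0+490+40·5·7=1890; k=2: 2800+0+40·14·7=6720 → min 1890 | A_2..A_4: k=2: 0+588+5·14·6=1008; k=3: 490+0+5·7·6=700 → min 700.
Length 4: A_1..A_4: k=1: 0+700+40·5·6=1900; k=2: 2800+588+40·14·6=6748; k=3: 1890+0+40·7·6=3570 → min 1900.
Optimal parenthesization: (A_1 · ((A_2 · A_3) · A_4)) with cost 1900.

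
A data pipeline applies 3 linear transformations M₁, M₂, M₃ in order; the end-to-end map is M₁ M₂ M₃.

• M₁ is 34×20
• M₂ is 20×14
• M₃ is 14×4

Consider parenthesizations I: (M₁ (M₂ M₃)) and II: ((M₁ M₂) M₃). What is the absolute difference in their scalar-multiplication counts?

7584

Order I = (M₁ (M₂ M₃)): (M₂ M₃): 20×14 by 14×4 → 20×4, cost 20·14·4 = 1120; (M₁ (M₂ M₃)): 34×20 by 20×4 → 34×4, cost 34·20·4 = 2720; cumulative 3840. Total 3840.
Order II = ((M₁ M₂) M₃): (M₁ M₂): 34×20 by 20×14 → 34×14, cost 34·20·14 = 9520; ((M₁ M₂) M₃): 34×14 by 14×4 → 34×4, cost 34·14·4 = 1904; cumulative 11424. Total 11424.
Difference: |3840 − 11424| = 7584.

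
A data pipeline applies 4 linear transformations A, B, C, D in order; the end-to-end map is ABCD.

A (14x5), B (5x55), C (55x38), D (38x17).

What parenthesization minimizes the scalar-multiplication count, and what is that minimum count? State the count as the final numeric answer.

Adjacent pairs: AB = 14·5·55 = 3850; BC = 5·55·38 = 10450; CD = 55·38·17 = 35530.
Length 3: A..C: k=1: 0+10450+14·5·38=13110; k=2: 3850+0+14·55·38=33110 → min 13110 | B..D: k=2: 0+35530+5·55·17=40205; k=3: 10450+0+5·38·17=13680 → min 13680.
Length 4: A..D: k=1: 0+13680+14·5·17=14870; k=2: 3850+35530+14·55·17=52470; k=3: 13110+0+14·38·17=22154 → min 14870.
Optimal parenthesization: (A((BC)D)) with cost 14870.

14870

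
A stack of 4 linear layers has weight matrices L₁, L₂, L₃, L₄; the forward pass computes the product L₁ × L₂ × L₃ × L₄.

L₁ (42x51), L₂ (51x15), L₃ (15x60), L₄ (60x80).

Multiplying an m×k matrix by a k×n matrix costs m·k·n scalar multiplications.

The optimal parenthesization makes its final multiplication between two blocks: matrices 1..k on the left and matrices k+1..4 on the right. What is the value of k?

2

Adjacent pairs: L₁L₂ = 42·51·15 = 32130; L₂L₃ = 51·15·60 = 45900; L₃L₄ = 15·60·80 = 72000.
Length 3: L₁..L₃: k=1: 0+45900+42·51·60=174420; k=2: 32130+0+42·15·60=69930 → min 69930 | L₂..L₄: k=2: 0+72000+51·15·80=133200; k=3: 45900+0+51·60·80=290700 → min 133200.
Top-level splits: k=1: (L₁..L₁)·(L₂..L₄) → 0+133200+42·51·80 = 304560; k=2: (L₁..L₂)·(L₃..L₄) → 32130+72000+42·15·80 = 154530; k=3: (L₁..L₃)·(L₄..L₄) → 69930+0+42·60·80 = 271530.
Best split is after L₂, i.e. k = 2.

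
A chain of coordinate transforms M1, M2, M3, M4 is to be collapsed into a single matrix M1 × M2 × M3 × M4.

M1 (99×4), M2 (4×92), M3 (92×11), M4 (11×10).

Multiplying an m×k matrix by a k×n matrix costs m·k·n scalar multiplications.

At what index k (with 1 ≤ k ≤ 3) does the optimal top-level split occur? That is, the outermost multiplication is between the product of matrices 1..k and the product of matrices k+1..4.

Adjacent pairs: M1M2 = 99·4·92 = 36432; M2M3 = 4·92·11 = 4048; M3M4 = 92·11·10 = 10120.
Length 3: M1..M3: k=1: 0+4048+99·4·11=8404; k=2: 36432+0+99·92·11=136620 → min 8404 | M2..M4: k=2: 0+10120+4·92·10=13800; k=3: 4048+0+4·11·10=4488 → min 4488.
Top-level splits: k=1: (M1..M1)·(M2..M4) → 0+4488+99·4·10 = 8448; k=2: (M1..M2)·(M3..M4) → 36432+10120+99·92·10 = 137632; k=3: (M1..M3)·(M4..M4) → 8404+0+99·11·10 = 19294.
Best split is after M1, i.e. k = 1.

1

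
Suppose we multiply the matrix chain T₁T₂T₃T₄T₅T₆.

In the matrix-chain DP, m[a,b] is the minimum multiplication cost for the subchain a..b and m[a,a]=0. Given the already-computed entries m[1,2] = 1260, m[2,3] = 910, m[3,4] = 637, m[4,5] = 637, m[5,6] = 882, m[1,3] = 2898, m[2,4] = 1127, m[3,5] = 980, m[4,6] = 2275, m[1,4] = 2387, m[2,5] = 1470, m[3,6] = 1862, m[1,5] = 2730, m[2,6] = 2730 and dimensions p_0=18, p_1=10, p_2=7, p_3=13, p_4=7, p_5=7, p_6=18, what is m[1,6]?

m[1,6] = min over k∈[1,5] of m[1,k]+m[k+1,6]+p_{0}·p_k·p_{6}.
k=1: 0 + 2730 + 18·10·18 = 5970; k=2: 1260 + 1862 + 18·7·18 = 5390; k=3: 2898 + 2275 + 18·13·18 = 9385; k=4: 2387 + 882 + 18·7·18 = 5537; k=5: 2730 + 0 + 18·7·18 = 4998.
Minimum: 4998 at k=5.

4998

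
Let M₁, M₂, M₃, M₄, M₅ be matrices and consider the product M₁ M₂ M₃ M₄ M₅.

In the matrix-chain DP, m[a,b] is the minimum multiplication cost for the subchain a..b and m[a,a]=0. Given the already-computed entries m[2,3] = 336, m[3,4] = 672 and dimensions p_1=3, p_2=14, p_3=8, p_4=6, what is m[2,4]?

m[2,4] = min over k∈[2,3] of m[2,k]+m[k+1,4]+p_{1}·p_k·p_{4}.
k=2: 0 + 672 + 3·14·6 = 924; k=3: 336 + 0 + 3·8·6 = 480.
Minimum: 480 at k=3.

480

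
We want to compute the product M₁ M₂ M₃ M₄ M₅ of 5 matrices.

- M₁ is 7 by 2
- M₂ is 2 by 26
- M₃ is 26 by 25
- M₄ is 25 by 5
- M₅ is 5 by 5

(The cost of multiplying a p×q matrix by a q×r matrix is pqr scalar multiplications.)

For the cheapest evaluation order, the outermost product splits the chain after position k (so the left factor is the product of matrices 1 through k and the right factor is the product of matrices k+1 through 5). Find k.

Adjacent pairs: M₁M₂ = 7·2·26 = 364; M₂M₃ = 2·26·25 = 1300; M₃M₄ = 26·25·5 = 3250; M₄M₅ = 25·5·5 = 625.
Length 3: M₁..M₃: k=1: 0+1300+7·2·25=1650; k=2: 364+0+7·26·25=4914 → min 1650 | M₂..M₄: k=2: 0+3250+2·26·5=3510; k=3: 1300+0+2·25·5=1550 → min 1550 | M₃..M₅: k=3: 0+625+26·25·5=3875; k=4: 3250+0+26·5·5=3900 → min 3875.
Length 4: M₁..M₄: k=1: 0+1550+7·2·5=1620; k=2: 364+3250+7·26·5=4524; k=3: 1650+0+7·25·5=2525 → min 1620 | M₂..M₅: k=2: 0+3875+2·26·5=4135; k=3: 1300+625+2·25·5=2175; k=4: 1550+0+2·5·5=1600 → min 1600.
Top-level splits: k=1: (M₁..M₁)·(M₂..M₅) → 0+1600+7·2·5 = 1670; k=2: (M₁..M₂)·(M₃..M₅) → 364+3875+7·26·5 = 5149; k=3: (M₁..M₃)·(M₄..M₅) → 1650+625+7·25·5 = 3150; k=4: (M₁..M₄)·(M₅..M₅) → 1620+0+7·5·5 = 1795.
Best split is after M₁, i.e. k = 1.

1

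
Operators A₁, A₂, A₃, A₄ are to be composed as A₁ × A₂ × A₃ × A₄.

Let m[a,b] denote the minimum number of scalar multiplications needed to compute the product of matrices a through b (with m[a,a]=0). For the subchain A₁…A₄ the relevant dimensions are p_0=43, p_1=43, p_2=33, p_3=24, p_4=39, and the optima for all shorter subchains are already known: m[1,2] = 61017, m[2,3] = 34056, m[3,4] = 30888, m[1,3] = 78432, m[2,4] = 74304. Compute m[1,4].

m[1,4] = min over k∈[1,3] of m[1,k]+m[k+1,4]+p_{0}·p_k·p_{4}.
k=1: 0 + 74304 + 43·43·39 = 146415; k=2: 61017 + 30888 + 43·33·39 = 147246; k=3: 78432 + 0 + 43·24·39 = 118680.
Minimum: 118680 at k=3.

118680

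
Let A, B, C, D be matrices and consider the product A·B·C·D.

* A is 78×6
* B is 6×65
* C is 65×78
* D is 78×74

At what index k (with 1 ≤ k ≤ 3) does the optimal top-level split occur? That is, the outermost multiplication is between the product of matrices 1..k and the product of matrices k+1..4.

1

Adjacent pairs: AB = 78·6·65 = 30420; BC = 6·65·78 = 30420; CD = 65·78·74 = 375180.
Length 3: A..C: k=1: 0+30420+78·6·78=66924; k=2: 30420+0+78·65·78=425880 → min 66924 | B..D: k=2: 0+375180+6·65·74=404040; k=3: 30420+0+6·78·74=65052 → min 65052.
Top-level splits: k=1: (A..A)·(B..D) → 0+65052+78·6·74 = 99684; k=2: (A..B)·(C..D) → 30420+375180+78·65·74 = 780780; k=3: (A..C)·(D..D) → 66924+0+78·78·74 = 517140.
Best split is after A, i.e. k = 1.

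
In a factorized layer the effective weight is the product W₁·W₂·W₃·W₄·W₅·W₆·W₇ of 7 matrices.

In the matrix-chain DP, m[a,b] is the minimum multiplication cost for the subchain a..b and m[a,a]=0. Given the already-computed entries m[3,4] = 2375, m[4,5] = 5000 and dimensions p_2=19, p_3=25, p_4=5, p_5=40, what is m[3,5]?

m[3,5] = min over k∈[3,4] of m[3,k]+m[k+1,5]+p_{2}·p_k·p_{5}.
k=3: 0 + 5000 + 19·25·40 = 24000; k=4: 2375 + 0 + 19·5·40 = 6175.
Minimum: 6175 at k=4.

6175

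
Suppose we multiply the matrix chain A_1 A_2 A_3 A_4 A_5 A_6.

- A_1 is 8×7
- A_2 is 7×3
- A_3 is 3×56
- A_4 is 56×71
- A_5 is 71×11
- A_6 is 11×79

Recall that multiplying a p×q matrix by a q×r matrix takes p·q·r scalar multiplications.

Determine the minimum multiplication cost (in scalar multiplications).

Adjacent pairs: A_1A_2 = 8·7·3 = 168; A_2A_3 = 7·3·56 = 1176; A_3A_4 = 3·56·71 = 11928; A_4A_5 = 56·71·11 = 43736; A_5A_6 = 71·11·79 = 61699.
Length 3: A_1..A_3: k=1: 0+1176+8·7·56=4312; k=2: 168+0+8·3·56=1512 → min 1512 | A_2..A_4: k=2: 0+11928+7·3·71=13419; k=3: 1176+0+7·56·71=29008 → min 13419 | A_3..A_5: k=3: 0+43736+3·56·11=45584; k=4: 11928+0+3·71·11=14271 → min 14271 | A_4..A_6: k=4: 0+61699+56·71·79=375803; k=5: 43736+0+56·11·79=92400 → min 92400.
Length 4: A_1..A_4: k=1: 0+13419+8·7·71=17395; k=2: 168+11928+8·3·71=13800; k=3: 1512+0+8·56·71=33320 → min 13800 | A_2..A_5: k=2: 0+14271+7·3·11=14502; k=3: 1176+43736+7·56·11=49224; k=4: 13419+0+7·71·11=18886 → min 14502 | A_3..A_6: k=3: 0+92400+3·56·79=105672; k=4: 11928+61699+3·71·79=90454; k=5: 14271+0+3·11·79=16878 → min 16878.
Length 5: A_1..A_5: k=1: 0+14502+8·7·11=15118; k=2: 168+14271+8·3·11=14703; k=3: 1512+43736+8·56·11=50176; k=4: 13800+0+8·71·11=20048 → min 14703 | A_2..A_6: k=2: 0+16878+7·3·79=18537; k=3: 1176+92400+7·56·79=124544; k=4: 13419+61699+7·71·79=114381; k=5: 14502+0+7·11·79=20585 → min 18537.
Length 6: A_1..A_6: k=1: 0+18537+8·7·79=22961; k=2: 168+16878+8·3·79=18942; k=3: 1512+92400+8·56·79=129304; k=4: 13800+61699+8·71·79=120371; k=5: 14703+0+8·11·79=21655 → min 18942.
Optimal order: ((A_1 A_2) (((A_3 A_4) A_5) A_6)) with cost 18942.

18942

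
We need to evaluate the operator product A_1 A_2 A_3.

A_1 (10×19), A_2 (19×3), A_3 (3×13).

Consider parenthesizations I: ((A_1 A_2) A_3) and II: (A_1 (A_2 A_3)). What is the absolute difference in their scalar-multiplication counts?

Order I = ((A_1 A_2) A_3): (A_1 A_2): 10×19 by 19×3 → 10×3, cost 10·19·3 = 570; ((A_1 A_2) A_3): 10×3 by 3×13 → 10×13, cost 10·3·13 = 390; cumulative 960. Total 960.
Order II = (A_1 (A_2 A_3)): (A_2 A_3): 19×3 by 3×13 → 19×13, cost 19·3·13 = 741; (A_1 (A_2 A_3)): 10×19 by 19×13 → 10×13, cost 10·19·13 = 2470; cumulative 3211. Total 3211.
Difference: |960 − 3211| = 2251.

2251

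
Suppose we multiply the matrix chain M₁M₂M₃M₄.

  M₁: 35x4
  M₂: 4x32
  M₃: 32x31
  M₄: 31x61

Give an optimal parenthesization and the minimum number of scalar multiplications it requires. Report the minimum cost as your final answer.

Adjacent pairs: M₁M₂ = 35·4·32 = 4480; M₂M₃ = 4·32·31 = 3968; M₃M₄ = 32·31·61 = 60512.
Length 3: M₁..M₃: k=1: 0+3968+35·4·31=8308; k=2: 4480+0+35·32·31=39200 → min 8308 | M₂..M₄: k=2: 0+60512+4·32·61=68320; k=3: 3968+0+4·31·61=11532 → min 11532.
Length 4: M₁..M₄: k=1: 0+11532+35·4·61=20072; k=2: 4480+60512+35·32·61=133312; k=3: 8308+0+35·31·61=74493 → min 20072.
Optimal parenthesization: (M₁((M₂M₃)M₄)) with cost 20072.

20072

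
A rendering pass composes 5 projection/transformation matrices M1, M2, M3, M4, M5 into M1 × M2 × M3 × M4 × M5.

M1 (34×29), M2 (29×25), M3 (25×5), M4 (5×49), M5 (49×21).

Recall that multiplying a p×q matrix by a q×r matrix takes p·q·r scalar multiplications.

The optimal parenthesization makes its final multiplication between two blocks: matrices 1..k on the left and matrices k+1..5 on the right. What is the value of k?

3

Adjacent pairs: M1M2 = 34·29·25 = 24650; M2M3 = 29·25·5 = 3625; M3M4 = 25·5·49 = 6125; M4M5 = 5·49·21 = 5145.
Length 3: M1..M3: k=1: 0+3625+34·29·5=8555; k=2: 24650+0+34·25·5=28900 → min 8555 | M2..M4: k=2: 0+6125+29·25·49=41650; k=3: 3625+0+29·5·49=10730 → min 10730 | M3..M5: k=3: 0+5145+25·5·21=7770; k=4: 6125+0+25·49·21=31850 → min 7770.
Length 4: M1..M4: k=1: 0+10730+34·29·49=59044; k=2: 24650+6125+34·25·49=72425; k=3: 8555+0+34·5·49=16885 → min 16885 | M2..M5: k=2: 0+7770+29·25·21=22995; k=3: 3625+5145+29·5·21=11815; k=4: 10730+0+29·49·21=40571 → min 11815.
Top-level splits: k=1: (M1..M1)·(M2..M5) → 0+11815+34·29·21 = 32521; k=2: (M1..M2)·(M3..M5) → 24650+7770+34·25·21 = 50270; k=3: (M1..M3)·(M4..M5) → 8555+5145+34·5·21 = 17270; k=4: (M1..M4)·(M5..M5) → 16885+0+34·49·21 = 51871.
Best split is after M3, i.e. k = 3.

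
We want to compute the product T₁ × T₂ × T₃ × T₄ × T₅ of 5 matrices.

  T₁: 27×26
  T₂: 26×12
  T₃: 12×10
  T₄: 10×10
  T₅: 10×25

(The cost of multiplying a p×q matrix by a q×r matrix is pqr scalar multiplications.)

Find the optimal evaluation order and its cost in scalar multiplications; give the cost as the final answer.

18090

Adjacent pairs: T₁T₂ = 27·26·12 = 8424; T₂T₃ = 26·12·10 = 3120; T₃T₄ = 12·10·10 = 1200; T₄T₅ = 10·10·25 = 2500.
Length 3: T₁..T₃: k=1: 0+3120+27·26·10=10140; k=2: 8424+0+27·12·10=11664 → min 10140 | T₂..T₄: k=2: 0+1200+26·12·10=4320; k=3: 3120+0+26·10·10=5720 → min 4320 | T₃..T₅: k=3: 0+2500+12·10·25=5500; k=4: 1200+0+12·10·25=4200 → min 4200.
Length 4: T₁..T₄: k=1: 0+4320+27·26·10=11340; k=2: 8424+1200+27·12·10=12864; k=3: 10140+0+27·10·10=12840 → min 11340 | T₂..T₅: k=2: 0+4200+26·12·25=12000; k=3: 3120+2500+26·10·25=12120; k=4: 4320+0+26·10·25=10820 → min 10820.
Length 5: T₁..T₅: k=1: 0+10820+27·26·25=28370; k=2: 8424+4200+27·12·25=20724; k=3: 10140+2500+27·10·25=19390; k=4: 11340+0+27·10·25=18090 → min 18090.
Optimal parenthesization: ((T₁ × (T₂ × (T₃ × T₄))) × T₅) with cost 18090.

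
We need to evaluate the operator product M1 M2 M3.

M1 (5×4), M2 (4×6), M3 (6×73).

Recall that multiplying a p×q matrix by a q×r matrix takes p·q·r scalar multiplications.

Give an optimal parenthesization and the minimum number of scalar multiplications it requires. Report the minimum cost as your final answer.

2310

(M1 (M2 M3)): cost 3212.
((M1 M2) M3): cost 2310.
Optimal: ((M1 M2) M3) with cost 2310.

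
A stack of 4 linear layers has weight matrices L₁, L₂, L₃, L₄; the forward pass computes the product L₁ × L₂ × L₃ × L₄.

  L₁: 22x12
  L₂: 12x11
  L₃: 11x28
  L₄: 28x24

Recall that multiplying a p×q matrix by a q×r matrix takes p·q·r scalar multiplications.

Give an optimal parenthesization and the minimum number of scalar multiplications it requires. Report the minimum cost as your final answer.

Adjacent pairs: L₁L₂ = 22·12·11 = 2904; L₂L₃ = 12·11·28 = 3696; L₃L₄ = 11·28·24 = 7392.
Length 3: L₁..L₃: k=1: 0+3696+22·12·28=11088; k=2: 2904+0+22·11·28=9680 → min 9680 | L₂..L₄: k=2: 0+7392+12·11·24=10560; k=3: 3696+0+12·28·24=11760 → min 10560.
Length 4: L₁..L₄: k=1: 0+10560+22·12·24=16896; k=2: 2904+7392+22·11·24=16104; k=3: 9680+0+22·28·24=24464 → min 16104.
Optimal parenthesization: ((L₁ × L₂) × (L₃ × L₄)) with cost 16104.

16104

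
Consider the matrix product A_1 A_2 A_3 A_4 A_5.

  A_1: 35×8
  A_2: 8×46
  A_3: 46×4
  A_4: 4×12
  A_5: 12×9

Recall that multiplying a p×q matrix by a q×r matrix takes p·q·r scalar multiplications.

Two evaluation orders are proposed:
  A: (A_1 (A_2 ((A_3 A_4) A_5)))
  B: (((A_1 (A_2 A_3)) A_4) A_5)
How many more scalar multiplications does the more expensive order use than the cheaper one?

4956

Order A = (A_1 (A_2 ((A_3 A_4) A_5))): (A_3 A_4): 46×4 by 4×12 → 46×12, cost 46·4·12 = 2208; ((A_3 A_4) A_5): 46×12 by 12×9 → 46×9, cost 46·12·9 = 4968; cumulative 7176; (A_2 ((A_3 A_4) A_5)): 8×46 by 46×9 → 8×9, cost 8·46·9 = 3312; cumulative 10488; (A_1 (A_2 ((A_3 A_4) A_5))): 35×8 by 8×9 → 35×9, cost 35·8·9 = 2520; cumulative 13008. Total 13008.
Order B = (((A_1 (A_2 A_3)) A_4) A_5): (A_2 A_3): 8×46 by 46×4 → 8×4, cost 8·46·4 = 1472; (A_1 (A_2 A_3)): 35×8 by 8×4 → 35×4, cost 35·8·4 = 1120; cumulative 2592; ((A_1 (A_2 A_3)) A_4): 35×4 by 4×12 → 35×12, cost 35·4·12 = 1680; cumulative 4272; (((A_1 (A_2 A_3)) A_4) A_5): 35×12 by 12×9 → 35×9, cost 35·12·9 = 3780; cumulative 8052. Total 8052.
Difference: |13008 − 8052| = 4956.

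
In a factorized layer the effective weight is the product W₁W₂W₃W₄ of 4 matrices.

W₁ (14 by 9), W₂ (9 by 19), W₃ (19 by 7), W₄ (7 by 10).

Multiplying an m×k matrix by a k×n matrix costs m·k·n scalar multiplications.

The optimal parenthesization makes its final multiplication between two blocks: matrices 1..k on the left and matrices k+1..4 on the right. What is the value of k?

Adjacent pairs: W₁W₂ = 14·9·19 = 2394; W₂W₃ = 9·19·7 = 1197; W₃W₄ = 19·7·10 = 1330.
Length 3: W₁..W₃: k=1: 0+1197+14·9·7=2079; k=2: 2394+0+14·19·7=4256 → min 2079 | W₂..W₄: k=2: 0+1330+9·19·10=3040; k=3: 1197+0+9·7·10=1827 → min 1827.
Top-level splits: k=1: (W₁..W₁)·(W₂..W₄) → 0+1827+14·9·10 = 3087; k=2: (W₁..W₂)·(W₃..W₄) → 2394+1330+14·19·10 = 6384; k=3: (W₁..W₃)·(W₄..W₄) → 2079+0+14·7·10 = 3059.
Best split is after W₃, i.e. k = 3.

3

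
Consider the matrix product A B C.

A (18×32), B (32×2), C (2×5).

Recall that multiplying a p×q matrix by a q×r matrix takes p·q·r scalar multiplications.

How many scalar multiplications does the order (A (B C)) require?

(B C): 32×2 by 2×5 → 32×5, cost 32·2·5 = 320
(A (B C)): 18×32 by 32×5 → 18×5, cost 18·32·5 = 2880; cumulative 3200
Total: 3200 scalar multiplications.

3200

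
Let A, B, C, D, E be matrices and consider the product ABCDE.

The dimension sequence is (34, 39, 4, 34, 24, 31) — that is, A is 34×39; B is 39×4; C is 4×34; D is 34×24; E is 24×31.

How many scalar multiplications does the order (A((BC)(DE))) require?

(BC): 39×4 by 4×34 → 39×34, cost 39·4·34 = 5304
(DE): 34×24 by 24×31 → 34×31, cost 34·24·31 = 25296
((BC)(DE)): 39×34 by 34×31 → 39×31, cost 39·34·31 = 41106; cumulative 71706
(A((BC)(DE))): 34×39 by 39×31 → 34×31, cost 34·39·31 = 41106; cumulative 112812
Total: 112812 scalar multiplications.

112812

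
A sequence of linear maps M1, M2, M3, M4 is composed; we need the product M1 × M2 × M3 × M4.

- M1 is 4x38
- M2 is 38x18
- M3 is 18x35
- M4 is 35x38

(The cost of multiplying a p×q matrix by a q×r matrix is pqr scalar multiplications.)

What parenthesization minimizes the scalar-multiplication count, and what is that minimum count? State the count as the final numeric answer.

10576

Adjacent pairs: M1M2 = 4·38·18 = 2736; M2M3 = 38·18·35 = 23940; M3M4 = 18·35·38 = 23940.
Length 3: M1..M3: k=1: 0+23940+4·38·35=29260; k=2: 2736+0+4·18·35=5256 → min 5256 | M2..M4: k=2: 0+23940+38·18·38=49932; k=3: 23940+0+38·35·38=74480 → min 49932.
Length 4: M1..M4: k=1: 0+49932+4·38·38=55708; k=2: 2736+23940+4·18·38=29412; k=3: 5256+0+4·35·38=10576 → min 10576.
Optimal parenthesization: (((M1 × M2) × M3) × M4) with cost 10576.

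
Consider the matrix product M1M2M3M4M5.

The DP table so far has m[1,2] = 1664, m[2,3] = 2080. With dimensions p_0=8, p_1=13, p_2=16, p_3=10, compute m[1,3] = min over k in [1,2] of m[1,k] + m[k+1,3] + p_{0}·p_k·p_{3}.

2944

m[1,3] = min over k∈[1,2] of m[1,k]+m[k+1,3]+p_{0}·p_k·p_{3}.
k=1: 0 + 2080 + 8·13·10 = 3120; k=2: 1664 + 0 + 8·16·10 = 2944.
Minimum: 2944 at k=2.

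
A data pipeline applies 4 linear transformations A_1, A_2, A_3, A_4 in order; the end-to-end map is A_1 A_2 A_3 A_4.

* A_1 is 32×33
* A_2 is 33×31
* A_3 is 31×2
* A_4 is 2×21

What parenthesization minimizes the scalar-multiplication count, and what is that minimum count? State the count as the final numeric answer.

Adjacent pairs: A_1A_2 = 32·33·31 = 32736; A_2A_3 = 33·31·2 = 2046; A_3A_4 = 31·2·21 = 1302.
Length 3: A_1..A_3: k=1: 0+2046+32·33·2=4158; k=2: 32736+0+32·31·2=34720 → min 4158 | A_2..A_4: k=2: 0+1302+33·31·21=22785; k=3: 2046+0+33·2·21=3432 → min 3432.
Length 4: A_1..A_4: k=1: 0+3432+32·33·21=25608; k=2: 32736+1302+32·31·21=54870; k=3: 4158+0+32·2·21=5502 → min 5502.
Optimal parenthesization: ((A_1 (A_2 A_3)) A_4) with cost 5502.

5502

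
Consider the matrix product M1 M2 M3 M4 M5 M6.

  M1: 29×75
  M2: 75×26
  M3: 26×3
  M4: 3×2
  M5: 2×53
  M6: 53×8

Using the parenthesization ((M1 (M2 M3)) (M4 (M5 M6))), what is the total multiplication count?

13967

(M2 M3): 75×26 by 26×3 → 75×3, cost 75·26·3 = 5850
(M1 (M2 M3)): 29×75 by 75×3 → 29×3, cost 29·75·3 = 6525; cumulative 12375
(M5 M6): 2×53 by 53×8 → 2×8, cost 2·53·8 = 848
(M4 (M5 M6)): 3×2 by 2×8 → 3×8, cost 3·2·8 = 48; cumulative 896
((M1 (M2 M3)) (M4 (M5 M6))): 29×3 by 3×8 → 29×8, cost 29·3·8 = 696; cumulative 13967
Total: 13967 scalar multiplications.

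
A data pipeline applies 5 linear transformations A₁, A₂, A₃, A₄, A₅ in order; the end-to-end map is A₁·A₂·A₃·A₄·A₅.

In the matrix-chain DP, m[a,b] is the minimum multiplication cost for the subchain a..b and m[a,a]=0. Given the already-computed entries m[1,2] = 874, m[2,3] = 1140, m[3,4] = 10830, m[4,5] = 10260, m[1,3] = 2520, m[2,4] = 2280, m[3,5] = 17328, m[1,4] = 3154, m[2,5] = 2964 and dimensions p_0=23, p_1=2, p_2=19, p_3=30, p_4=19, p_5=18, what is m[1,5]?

3792

m[1,5] = min over k∈[1,4] of m[1,k]+m[k+1,5]+p_{0}·p_k·p_{5}.
k=1: 0 + 2964 + 23·2·18 = 3792; k=2: 874 + 17328 + 23·19·18 = 26068; k=3: 2520 + 10260 + 23·30·18 = 25200; k=4: 3154 + 0 + 23·19·18 = 11020.
Minimum: 3792 at k=1.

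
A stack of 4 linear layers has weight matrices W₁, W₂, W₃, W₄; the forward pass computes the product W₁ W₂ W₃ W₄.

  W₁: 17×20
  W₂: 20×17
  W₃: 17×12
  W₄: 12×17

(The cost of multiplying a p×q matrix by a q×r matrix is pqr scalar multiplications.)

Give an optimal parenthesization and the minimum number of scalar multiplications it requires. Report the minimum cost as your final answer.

Adjacent pairs: W₁W₂ = 17·20·17 = 5780; W₂W₃ = 20·17·12 = 4080; W₃W₄ = 17·12·17 = 3468.
Length 3: W₁..W₃: k=1: 0+4080+17·20·12=8160; k=2: 5780+0+17·17·12=9248 → min 8160 | W₂..W₄: k=2: 0+3468+20·17·17=9248; k=3: 4080+0+20·12·17=8160 → min 8160.
Length 4: W₁..W₄: k=1: 0+8160+17·20·17=13940; k=2: 5780+3468+17·17·17=14161; k=3: 8160+0+17·12·17=11628 → min 11628.
Optimal parenthesization: ((W₁ (W₂ W₃)) W₄) with cost 11628.

11628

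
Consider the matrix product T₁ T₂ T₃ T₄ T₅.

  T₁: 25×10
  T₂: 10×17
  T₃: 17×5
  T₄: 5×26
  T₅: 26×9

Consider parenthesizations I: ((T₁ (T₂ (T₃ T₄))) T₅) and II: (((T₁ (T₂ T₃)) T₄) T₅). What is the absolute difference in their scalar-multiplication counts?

Order I = ((T₁ (T₂ (T₃ T₄))) T₅): (T₃ T₄): 17×5 by 5×26 → 17×26, cost 17·5·26 = 2210; (T₂ (T₃ T₄)): 10×17 by 17×26 → 10×26, cost 10·17·26 = 4420; cumulative 6630; (T₁ (T₂ (T₃ T₄))): 25×10 by 10×26 → 25×26, cost 25·10·26 = 6500; cumulative 13130; ((T₁ (T₂ (T₃ T₄))) T₅): 25×26 by 26×9 → 25×9, cost 25·26·9 = 5850; cumulative 18980. Total 18980.
Order II = (((T₁ (T₂ T₃)) T₄) T₅): (T₂ T₃): 10×17 by 17×5 → 10×5, cost 10·17·5 = 850; (T₁ (T₂ T₃)): 25×10 by 10×5 → 25×5, cost 25·10·5 = 1250; cumulative 2100; ((T₁ (T₂ T₃)) T₄): 25×5 by 5×26 → 25×26, cost 25·5·26 = 3250; cumulative 5350; (((T₁ (T₂ T₃)) T₄) T₅): 25×26 by 26×9 → 25×9, cost 25·26·9 = 5850; cumulative 11200. Total 11200.
Difference: |18980 − 11200| = 7780.

7780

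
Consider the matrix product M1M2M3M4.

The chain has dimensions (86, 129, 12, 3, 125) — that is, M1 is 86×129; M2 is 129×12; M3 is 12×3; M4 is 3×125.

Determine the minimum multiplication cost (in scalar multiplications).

Adjacent pairs: M1M2 = 86·129·12 = 133128; M2M3 = 129·12·3 = 4644; M3M4 = 12·3·125 = 4500.
Length 3: M1..M3: k=1: 0+4644+86·129·3=37926; k=2: 133128+0+86·12·3=136224 → min 37926 | M2..M4: k=2: 0+4500+129·12·125=198000; k=3: 4644+0+129·3·125=53019 → min 53019.
Length 4: M1..M4: k=1: 0+53019+86·129·125=1439769; k=2: 133128+4500+86·12·125=266628; k=3: 37926+0+86·3·125=70176 → min 70176.
Optimal order: ((M1(M2M3))M4) with cost 70176.

70176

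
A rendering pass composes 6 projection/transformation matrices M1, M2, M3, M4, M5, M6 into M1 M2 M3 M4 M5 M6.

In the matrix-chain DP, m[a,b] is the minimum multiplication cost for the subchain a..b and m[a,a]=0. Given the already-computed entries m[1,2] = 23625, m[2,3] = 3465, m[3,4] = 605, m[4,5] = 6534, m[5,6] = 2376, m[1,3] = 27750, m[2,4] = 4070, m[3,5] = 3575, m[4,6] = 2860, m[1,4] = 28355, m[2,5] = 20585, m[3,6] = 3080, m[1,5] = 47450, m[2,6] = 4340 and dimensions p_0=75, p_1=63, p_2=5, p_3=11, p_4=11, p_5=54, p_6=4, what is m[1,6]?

m[1,6] = min over k∈[1,5] of m[1,k]+m[k+1,6]+p_{0}·p_k·p_{6}.
k=1: 0 + 4340 + 75·63·4 = 23240; k=2: 23625 + 3080 + 75·5·4 = 28205; k=3: 27750 + 2860 + 75·11·4 = 33910; k=4: 28355 + 2376 + 75·11·4 = 34031; k=5: 47450 + 0 + 75·54·4 = 63650.
Minimum: 23240 at k=1.

23240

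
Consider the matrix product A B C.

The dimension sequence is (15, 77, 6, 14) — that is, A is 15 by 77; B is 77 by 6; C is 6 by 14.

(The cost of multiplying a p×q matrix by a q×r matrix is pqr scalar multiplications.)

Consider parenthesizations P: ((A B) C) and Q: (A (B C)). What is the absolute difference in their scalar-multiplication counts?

14448

Order P = ((A B) C): (A B): 15×77 by 77×6 → 15×6, cost 15·77·6 = 6930; ((A B) C): 15×6 by 6×14 → 15×14, cost 15·6·14 = 1260; cumulative 8190. Total 8190.
Order Q = (A (B C)): (B C): 77×6 by 6×14 → 77×14, cost 77·6·14 = 6468; (A (B C)): 15×77 by 77×14 → 15×14, cost 15·77·14 = 16170; cumulative 22638. Total 22638.
Difference: |8190 − 22638| = 14448.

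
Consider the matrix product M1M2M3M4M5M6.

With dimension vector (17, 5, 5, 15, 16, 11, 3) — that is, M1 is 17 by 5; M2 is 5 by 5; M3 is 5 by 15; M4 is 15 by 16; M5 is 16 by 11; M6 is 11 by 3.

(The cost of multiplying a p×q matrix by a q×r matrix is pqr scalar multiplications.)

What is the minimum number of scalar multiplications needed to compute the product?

1803

Adjacent pairs: M1M2 = 17·5·5 = 425; M2M3 = 5·5·15 = 375; M3M4 = 5·15·16 = 1200; M4M5 = 15·16·11 = 2640; M5M6 = 16·11·3 = 528.
Length 3: M1..M3: k=1: 0+375+17·5·15=1650; k=2: 425+0+17·5·15=1700 → min 1650 | M2..M4: k=2: 0+1200+5·5·16=1600; k=3: 375+0+5·15·16=1575 → min 1575 | M3..M5: k=3: 0+2640+5·15·11=3465; k=4: 1200+0+5·16·11=2080 → min 2080 | M4..M6: k=4: 0+528+15·16·3=1248; k=5: 2640+0+15·11·3=3135 → min 1248.
Length 4: M1..M4: k=1: 0+1575+17·5·16=2935; k=2: 425+1200+17·5·16=2985; k=3: 1650+0+17·15·16=5730 → min 2935 | M2..M5: k=2: 0+2080+5·5·11=2355; k=3: 375+2640+5·15·11=3840; k=4: 1575+0+5·16·11=2455 → min 2355 | M3..M6: k=3: 0+1248+5·15·3=1473; k=4: 1200+528+5·16·3=1968; k=5: 2080+0+5·11·3=2245 → min 1473.
Length 5: M1..M5: k=1: 0+2355+17·5·11=3290; k=2: 425+2080+17·5·11=3440; k=3: 1650+2640+17·15·11=7095; k=4: 2935+0+17·16·11=5927 → min 3290 | M2..M6: k=2: 0+1473+5·5·3=1548; k=3: 375+1248+5·15·3=1848; k=4: 1575+528+5·16·3=2343; k=5: 2355+0+5·11·3=2520 → min 1548.
Length 6: M1..M6: k=1: 0+1548+17·5·3=1803; k=2: 425+1473+17·5·3=2153; k=3: 1650+1248+17·15·3=3663; k=4: 2935+528+17·16·3=4279; k=5: 3290+0+17·11·3=3851 → min 1803.
Optimal order: (M1(M2(M3(M4(M5M6))))) with cost 1803.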